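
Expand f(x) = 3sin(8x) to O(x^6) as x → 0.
24*x - 256*x**3 + 4096*x**5/5 + O(x**6)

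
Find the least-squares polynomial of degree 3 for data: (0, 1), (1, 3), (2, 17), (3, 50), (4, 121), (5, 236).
59/63 + (73/54)x + (-229/252)x² + (217/108)x³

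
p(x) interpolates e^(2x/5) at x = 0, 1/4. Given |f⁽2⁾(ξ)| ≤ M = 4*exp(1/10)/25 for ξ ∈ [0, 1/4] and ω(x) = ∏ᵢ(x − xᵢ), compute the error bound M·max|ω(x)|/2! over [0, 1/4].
exp(1/10)/800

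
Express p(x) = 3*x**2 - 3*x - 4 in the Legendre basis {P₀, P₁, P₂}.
(-3)P₀ + (-3)P₁ + (2)P₂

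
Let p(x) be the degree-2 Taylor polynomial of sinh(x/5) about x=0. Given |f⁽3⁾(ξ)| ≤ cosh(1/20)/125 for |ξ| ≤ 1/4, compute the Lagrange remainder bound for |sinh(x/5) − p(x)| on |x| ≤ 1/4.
cosh(1/20)/48000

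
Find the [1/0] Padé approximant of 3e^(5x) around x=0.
15*x + 3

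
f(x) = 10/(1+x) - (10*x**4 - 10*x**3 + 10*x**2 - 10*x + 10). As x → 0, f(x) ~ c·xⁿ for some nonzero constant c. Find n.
5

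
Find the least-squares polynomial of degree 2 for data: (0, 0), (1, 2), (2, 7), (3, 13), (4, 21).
-1/7 + (111/70)x + (13/14)x²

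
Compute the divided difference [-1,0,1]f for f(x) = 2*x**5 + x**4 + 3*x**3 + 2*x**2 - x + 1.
3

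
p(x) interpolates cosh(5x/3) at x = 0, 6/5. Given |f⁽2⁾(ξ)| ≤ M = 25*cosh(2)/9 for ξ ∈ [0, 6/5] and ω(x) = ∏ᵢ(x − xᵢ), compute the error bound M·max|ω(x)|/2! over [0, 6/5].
cosh(2)/2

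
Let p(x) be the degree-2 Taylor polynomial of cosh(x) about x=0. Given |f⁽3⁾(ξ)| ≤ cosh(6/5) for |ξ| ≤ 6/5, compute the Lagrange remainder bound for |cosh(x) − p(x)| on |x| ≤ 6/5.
36*cosh(6/5)/125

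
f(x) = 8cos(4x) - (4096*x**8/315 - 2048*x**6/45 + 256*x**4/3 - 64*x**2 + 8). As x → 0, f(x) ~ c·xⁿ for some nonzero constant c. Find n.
10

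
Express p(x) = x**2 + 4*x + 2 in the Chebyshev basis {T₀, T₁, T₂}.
(5/2)T₀ + (4)T₁ + (1/2)T₂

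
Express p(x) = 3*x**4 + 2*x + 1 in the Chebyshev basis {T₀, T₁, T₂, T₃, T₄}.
(17/8)T₀ + (2)T₁ + (3/2)T₂ + (3/8)T₄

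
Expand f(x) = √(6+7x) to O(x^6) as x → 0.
sqrt(6) + 7*sqrt(6)*x/12 - 49*sqrt(6)*x**2/288 + 343*sqrt(6)*x**3/3456 - 12005*sqrt(6)*x**4/165888 + 117649*sqrt(6)*x**5/1990656 + O(x**6)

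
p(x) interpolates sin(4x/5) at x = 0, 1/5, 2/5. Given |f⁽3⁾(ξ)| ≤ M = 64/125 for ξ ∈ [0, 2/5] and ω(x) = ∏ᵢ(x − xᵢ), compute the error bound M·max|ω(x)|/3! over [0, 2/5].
64*sqrt(3)/421875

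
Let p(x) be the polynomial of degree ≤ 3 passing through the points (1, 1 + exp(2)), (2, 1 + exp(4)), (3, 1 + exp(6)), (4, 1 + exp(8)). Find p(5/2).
-exp(8)/16 - exp(2)/16 + 1 + 9*exp(4)/16 + 9*exp(6)/16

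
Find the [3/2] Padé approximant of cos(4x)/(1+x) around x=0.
(136*x**3/21 - 136*x**2/21 - x + 1)/(11*x**2/21 + 1)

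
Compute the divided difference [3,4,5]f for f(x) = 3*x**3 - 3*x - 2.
36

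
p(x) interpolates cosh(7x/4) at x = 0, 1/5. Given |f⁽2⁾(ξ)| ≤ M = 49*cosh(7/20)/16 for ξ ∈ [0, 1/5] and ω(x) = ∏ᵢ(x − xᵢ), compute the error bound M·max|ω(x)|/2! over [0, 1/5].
49*cosh(7/20)/3200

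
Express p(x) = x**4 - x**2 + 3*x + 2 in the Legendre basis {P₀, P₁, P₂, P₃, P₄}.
(28/15)P₀ + (3)P₁ + (-2/21)P₂ + (8/35)P₄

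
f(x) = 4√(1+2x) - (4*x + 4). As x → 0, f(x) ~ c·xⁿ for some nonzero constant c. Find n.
2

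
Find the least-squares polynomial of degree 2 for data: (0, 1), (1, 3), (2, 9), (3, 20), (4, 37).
6/5 + (-11/10)x + (5/2)x²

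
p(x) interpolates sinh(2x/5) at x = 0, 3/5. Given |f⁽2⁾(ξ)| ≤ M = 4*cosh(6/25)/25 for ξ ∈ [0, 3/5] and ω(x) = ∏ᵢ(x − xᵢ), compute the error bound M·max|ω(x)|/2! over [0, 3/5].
9*cosh(6/25)/1250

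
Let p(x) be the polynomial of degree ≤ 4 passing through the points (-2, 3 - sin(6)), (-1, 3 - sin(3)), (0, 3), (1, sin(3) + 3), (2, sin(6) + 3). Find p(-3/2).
-7*sin(3)/8 - 5*sin(6)/16 + 3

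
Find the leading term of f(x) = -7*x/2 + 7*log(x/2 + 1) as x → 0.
-7*x**2/8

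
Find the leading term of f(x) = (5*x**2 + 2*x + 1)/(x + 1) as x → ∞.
5*x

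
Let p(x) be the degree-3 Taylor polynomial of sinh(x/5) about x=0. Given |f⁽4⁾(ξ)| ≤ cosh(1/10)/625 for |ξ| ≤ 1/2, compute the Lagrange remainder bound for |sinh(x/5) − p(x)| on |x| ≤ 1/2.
cosh(1/10)/240000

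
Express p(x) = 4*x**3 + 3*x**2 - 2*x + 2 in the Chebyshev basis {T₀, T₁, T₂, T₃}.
(7/2)T₀ + T₁ + (3/2)T₂ + T₃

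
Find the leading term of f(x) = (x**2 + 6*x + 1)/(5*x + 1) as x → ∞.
x/5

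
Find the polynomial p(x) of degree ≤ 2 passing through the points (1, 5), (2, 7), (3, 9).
2*x + 3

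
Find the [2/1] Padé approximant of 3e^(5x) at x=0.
(25*x**2/2 + 10*x + 3)/(1 - 5*x/3)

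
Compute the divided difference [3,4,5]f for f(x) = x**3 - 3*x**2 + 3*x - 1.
9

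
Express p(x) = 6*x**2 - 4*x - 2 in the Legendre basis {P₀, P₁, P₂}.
(-4)P₁ + (4)P₂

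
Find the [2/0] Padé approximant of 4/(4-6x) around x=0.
9*x**2/4 + 3*x/2 + 1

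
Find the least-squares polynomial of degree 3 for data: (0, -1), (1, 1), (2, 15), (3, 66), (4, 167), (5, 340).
-17/21 + (-1/126)x + (-173/84)x² + (113/36)x³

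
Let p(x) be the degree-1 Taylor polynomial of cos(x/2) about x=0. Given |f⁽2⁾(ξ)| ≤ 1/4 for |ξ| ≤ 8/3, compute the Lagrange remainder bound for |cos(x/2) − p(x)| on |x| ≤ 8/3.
8/9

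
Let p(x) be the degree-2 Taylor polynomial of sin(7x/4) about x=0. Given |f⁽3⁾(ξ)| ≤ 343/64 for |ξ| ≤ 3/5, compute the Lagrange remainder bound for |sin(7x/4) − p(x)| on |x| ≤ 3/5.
3087/16000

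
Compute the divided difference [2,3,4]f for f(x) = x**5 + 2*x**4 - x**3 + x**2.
387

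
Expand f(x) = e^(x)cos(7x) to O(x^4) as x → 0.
1 + x - 24*x**2 - 73*x**3/3 + O(x**4)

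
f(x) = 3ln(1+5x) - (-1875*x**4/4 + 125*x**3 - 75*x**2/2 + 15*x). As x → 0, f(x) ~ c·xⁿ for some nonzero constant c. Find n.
5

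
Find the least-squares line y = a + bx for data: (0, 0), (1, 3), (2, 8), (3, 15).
a = -1, b = 5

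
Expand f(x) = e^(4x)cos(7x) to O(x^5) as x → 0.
1 + 4*x - 33*x**2/2 - 262*x**3/3 - 2047*x**4/24 + O(x**5)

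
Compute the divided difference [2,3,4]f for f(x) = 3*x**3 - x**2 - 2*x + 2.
26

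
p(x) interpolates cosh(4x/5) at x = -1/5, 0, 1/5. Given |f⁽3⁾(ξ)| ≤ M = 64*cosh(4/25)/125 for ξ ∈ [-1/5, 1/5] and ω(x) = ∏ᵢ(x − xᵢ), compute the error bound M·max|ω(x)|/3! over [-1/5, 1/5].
64*sqrt(3)*cosh(4/25)/421875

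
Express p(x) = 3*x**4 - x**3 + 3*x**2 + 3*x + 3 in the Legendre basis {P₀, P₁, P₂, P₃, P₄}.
(23/5)P₀ + (12/5)P₁ + (26/7)P₂ + (-2/5)P₃ + (24/35)P₄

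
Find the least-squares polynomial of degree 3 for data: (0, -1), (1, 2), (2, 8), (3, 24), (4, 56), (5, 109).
-13/14 + (81/28)x + (-33/28)x² + x³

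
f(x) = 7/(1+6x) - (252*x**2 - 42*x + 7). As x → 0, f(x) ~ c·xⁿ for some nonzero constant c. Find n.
3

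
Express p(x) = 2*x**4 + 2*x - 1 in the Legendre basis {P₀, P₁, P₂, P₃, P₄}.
(-3/5)P₀ + (2)P₁ + (8/7)P₂ + (16/35)P₄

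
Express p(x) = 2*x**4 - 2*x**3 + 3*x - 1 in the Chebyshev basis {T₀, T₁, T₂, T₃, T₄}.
(-1/4)T₀ + (3/2)T₁ + T₂ + (-1/2)T₃ + (1/4)T₄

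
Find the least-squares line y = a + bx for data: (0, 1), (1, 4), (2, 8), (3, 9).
a = 13/10, b = 14/5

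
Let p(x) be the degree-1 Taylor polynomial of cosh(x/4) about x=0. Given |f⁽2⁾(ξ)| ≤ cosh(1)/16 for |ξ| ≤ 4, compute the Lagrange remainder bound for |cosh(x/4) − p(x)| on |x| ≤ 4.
cosh(1)/2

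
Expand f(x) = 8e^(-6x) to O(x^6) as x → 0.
8 - 48*x + 144*x**2 - 288*x**3 + 432*x**4 - 2592*x**5/5 + O(x**6)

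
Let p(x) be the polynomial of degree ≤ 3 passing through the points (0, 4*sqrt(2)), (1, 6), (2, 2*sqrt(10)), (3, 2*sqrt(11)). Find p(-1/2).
-105/8 - 5*sqrt(11)/8 + 21*sqrt(10)/8 + 35*sqrt(2)/4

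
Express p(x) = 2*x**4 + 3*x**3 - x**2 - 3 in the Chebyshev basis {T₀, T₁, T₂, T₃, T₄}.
(-11/4)T₀ + (9/4)T₁ + (1/2)T₂ + (3/4)T₃ + (1/4)T₄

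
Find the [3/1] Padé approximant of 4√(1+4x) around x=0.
(-4*x**3 + 12*x**2 + 18*x + 4)/(5*x/2 + 1)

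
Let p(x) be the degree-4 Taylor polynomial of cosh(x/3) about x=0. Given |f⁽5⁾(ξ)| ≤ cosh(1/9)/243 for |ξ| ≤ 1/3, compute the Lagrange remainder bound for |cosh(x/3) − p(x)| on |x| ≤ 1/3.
cosh(1/9)/7085880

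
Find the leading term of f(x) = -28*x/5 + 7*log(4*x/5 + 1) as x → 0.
-56*x**2/25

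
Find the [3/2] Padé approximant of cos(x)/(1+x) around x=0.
(7*x**3/12 - 7*x**2/12 - x + 1)/(1 - 13*x**2/12)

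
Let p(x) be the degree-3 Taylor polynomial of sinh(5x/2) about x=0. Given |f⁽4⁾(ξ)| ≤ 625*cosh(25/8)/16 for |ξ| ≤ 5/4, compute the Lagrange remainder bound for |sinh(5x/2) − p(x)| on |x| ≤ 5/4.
390625*cosh(25/8)/98304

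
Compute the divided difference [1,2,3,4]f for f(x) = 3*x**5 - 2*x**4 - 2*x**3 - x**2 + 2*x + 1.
173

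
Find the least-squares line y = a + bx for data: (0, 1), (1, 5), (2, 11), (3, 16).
a = 3/5, b = 51/10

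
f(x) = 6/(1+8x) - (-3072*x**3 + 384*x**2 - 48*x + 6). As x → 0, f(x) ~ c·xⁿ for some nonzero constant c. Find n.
4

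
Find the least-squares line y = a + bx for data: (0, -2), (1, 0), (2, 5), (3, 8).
a = -5/2, b = 7/2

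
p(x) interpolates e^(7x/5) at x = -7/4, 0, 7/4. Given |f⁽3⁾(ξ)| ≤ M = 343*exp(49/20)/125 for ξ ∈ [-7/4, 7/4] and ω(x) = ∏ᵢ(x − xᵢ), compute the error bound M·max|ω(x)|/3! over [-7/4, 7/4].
117649*sqrt(3)*exp(49/20)/216000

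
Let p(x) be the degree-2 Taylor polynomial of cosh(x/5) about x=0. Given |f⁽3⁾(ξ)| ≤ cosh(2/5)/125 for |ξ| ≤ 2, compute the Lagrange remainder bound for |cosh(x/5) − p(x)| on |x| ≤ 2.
4*cosh(2/5)/375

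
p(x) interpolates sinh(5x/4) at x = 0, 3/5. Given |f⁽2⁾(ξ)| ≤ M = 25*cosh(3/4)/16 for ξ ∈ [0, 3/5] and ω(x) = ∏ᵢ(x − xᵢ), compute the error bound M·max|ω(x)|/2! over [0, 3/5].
9*cosh(3/4)/128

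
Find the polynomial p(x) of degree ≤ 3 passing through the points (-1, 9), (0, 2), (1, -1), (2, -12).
-2*x**3 + 2*x**2 - 3*x + 2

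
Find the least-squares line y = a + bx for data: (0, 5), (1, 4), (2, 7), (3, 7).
a = 22/5, b = 9/10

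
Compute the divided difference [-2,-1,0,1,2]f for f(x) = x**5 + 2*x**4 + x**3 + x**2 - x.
2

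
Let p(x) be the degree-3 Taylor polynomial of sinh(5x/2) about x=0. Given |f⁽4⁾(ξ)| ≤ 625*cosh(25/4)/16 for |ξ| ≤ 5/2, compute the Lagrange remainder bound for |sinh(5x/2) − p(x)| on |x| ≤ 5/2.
390625*cosh(25/4)/6144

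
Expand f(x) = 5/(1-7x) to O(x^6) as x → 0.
5 + 35*x + 245*x**2 + 1715*x**3 + 12005*x**4 + 84035*x**5 + O(x**6)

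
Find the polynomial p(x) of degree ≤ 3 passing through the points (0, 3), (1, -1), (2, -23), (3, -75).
-2*x**3 - 3*x**2 + x + 3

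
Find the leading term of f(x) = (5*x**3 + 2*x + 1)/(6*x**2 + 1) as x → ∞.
5*x/6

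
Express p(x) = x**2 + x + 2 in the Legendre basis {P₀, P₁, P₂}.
(7/3)P₀ + P₁ + (2/3)P₂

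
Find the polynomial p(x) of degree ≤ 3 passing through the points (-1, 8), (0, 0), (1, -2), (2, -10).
-2*x**3 + 3*x**2 - 3*x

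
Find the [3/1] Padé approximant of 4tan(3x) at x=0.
36*x**3 + 12*x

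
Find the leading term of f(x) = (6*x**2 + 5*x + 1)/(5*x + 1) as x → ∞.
6*x/5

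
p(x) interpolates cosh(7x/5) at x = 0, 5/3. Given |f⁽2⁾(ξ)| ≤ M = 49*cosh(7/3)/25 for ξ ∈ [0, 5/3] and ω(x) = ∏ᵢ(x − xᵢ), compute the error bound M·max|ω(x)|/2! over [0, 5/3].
49*cosh(7/3)/72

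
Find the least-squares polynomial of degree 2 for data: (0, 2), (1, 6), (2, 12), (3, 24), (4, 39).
11/5 + (6/5)x + (2)x²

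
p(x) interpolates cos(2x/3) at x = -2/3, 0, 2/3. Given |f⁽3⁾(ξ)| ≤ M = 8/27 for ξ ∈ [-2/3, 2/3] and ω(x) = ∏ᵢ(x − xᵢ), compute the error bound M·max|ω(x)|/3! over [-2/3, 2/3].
64*sqrt(3)/19683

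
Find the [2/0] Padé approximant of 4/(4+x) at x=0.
x**2/16 - x/4 + 1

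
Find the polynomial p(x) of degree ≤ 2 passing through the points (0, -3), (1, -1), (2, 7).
3*x**2 - x - 3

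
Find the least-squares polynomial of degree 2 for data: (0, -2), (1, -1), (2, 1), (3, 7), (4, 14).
-67/35 + (-4/7)x + (8/7)x²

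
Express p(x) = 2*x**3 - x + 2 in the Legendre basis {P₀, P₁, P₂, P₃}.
(2)P₀ + (1/5)P₁ + (4/5)P₃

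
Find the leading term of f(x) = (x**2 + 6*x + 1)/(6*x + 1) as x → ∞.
x/6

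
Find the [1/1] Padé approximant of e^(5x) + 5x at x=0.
(35*x/4 + 1)/(1 - 5*x/4)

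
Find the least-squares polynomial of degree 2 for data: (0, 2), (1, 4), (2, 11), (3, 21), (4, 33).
59/35 + (93/70)x + (23/14)x²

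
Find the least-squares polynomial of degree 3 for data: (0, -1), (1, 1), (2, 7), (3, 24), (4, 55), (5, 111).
-23/21 + (160/63)x + (-55/42)x² + (19/18)x³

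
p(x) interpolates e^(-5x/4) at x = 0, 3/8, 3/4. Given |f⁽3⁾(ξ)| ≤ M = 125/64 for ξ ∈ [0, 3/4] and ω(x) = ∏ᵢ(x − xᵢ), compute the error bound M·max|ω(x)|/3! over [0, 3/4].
125*sqrt(3)/32768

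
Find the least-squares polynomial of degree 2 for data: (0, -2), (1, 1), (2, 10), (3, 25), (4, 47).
-67/35 + (-13/35)x + (22/7)x²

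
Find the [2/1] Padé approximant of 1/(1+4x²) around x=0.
1 - 4*x**2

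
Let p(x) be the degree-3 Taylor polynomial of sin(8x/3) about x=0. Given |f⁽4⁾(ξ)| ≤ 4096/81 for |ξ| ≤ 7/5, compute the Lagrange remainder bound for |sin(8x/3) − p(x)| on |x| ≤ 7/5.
1229312/151875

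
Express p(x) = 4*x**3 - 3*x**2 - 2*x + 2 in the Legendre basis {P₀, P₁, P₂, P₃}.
P₀ + (2/5)P₁ + (-2)P₂ + (8/5)P₃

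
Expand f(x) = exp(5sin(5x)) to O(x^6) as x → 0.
1 + 25*x + 625*x**2/2 + 2500*x**3 + 109375*x**4/8 + 146875*x**5/3 + O(x**6)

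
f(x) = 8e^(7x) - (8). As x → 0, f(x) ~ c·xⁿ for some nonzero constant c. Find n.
1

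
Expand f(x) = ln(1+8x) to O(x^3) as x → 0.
8*x - 32*x**2 + O(x**3)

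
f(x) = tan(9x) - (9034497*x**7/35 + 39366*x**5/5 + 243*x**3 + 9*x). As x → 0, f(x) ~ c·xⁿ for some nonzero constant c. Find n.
9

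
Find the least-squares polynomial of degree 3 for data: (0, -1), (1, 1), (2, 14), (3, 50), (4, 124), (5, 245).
-13/14 + (29/84)x + (-9/14)x² + (25/12)x³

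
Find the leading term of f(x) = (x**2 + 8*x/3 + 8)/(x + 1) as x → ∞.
x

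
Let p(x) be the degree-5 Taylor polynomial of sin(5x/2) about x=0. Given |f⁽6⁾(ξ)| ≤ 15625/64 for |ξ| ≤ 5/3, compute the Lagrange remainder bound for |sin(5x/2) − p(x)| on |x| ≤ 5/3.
48828125/6718464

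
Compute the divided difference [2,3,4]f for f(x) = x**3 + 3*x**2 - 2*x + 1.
12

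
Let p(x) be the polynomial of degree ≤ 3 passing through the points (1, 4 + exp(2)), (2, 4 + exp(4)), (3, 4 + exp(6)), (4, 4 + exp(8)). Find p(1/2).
-5*exp(8)/16 - 35*exp(4)/16 + 4 + 35*exp(2)/16 + 21*exp(6)/16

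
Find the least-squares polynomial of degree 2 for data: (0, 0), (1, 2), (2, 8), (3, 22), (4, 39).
1/35 + (-37/35)x + (19/7)x²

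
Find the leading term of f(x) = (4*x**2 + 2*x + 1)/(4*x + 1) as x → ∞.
x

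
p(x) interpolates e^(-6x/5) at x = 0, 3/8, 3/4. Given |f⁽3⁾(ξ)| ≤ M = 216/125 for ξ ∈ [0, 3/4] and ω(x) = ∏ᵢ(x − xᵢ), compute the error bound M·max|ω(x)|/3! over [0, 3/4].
27*sqrt(3)/8000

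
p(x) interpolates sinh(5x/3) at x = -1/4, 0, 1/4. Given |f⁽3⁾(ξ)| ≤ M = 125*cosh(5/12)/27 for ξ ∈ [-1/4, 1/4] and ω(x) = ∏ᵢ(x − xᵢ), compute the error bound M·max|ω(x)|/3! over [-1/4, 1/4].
125*sqrt(3)*cosh(5/12)/46656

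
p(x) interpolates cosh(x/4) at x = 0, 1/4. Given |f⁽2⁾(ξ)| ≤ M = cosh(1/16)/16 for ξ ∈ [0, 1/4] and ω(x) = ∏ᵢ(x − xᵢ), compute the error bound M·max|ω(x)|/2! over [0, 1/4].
cosh(1/16)/2048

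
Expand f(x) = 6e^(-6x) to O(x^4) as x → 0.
6 - 36*x + 108*x**2 - 216*x**3 + O(x**4)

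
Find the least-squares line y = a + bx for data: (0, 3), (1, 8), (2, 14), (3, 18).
a = 31/10, b = 51/10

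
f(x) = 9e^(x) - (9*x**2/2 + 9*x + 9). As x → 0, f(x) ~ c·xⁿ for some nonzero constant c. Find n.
3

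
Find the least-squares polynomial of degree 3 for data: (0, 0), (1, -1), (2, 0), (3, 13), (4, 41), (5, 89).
3/14 + (-191/84)x + (-4/7)x² + (11/12)x³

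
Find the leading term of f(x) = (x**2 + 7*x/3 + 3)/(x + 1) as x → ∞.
x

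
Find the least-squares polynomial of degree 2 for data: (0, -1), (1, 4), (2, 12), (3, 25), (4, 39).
-39/35 + (247/70)x + (23/14)x²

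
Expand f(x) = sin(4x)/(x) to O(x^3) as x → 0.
4 - 32*x**2/3 + O(x**3)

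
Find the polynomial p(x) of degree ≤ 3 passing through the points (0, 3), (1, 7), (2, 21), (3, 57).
2*x**3 - x**2 + 3*x + 3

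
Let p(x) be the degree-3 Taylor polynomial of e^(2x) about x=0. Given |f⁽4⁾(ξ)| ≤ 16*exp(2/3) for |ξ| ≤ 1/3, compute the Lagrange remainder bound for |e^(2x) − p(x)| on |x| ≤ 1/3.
2*exp(2/3)/243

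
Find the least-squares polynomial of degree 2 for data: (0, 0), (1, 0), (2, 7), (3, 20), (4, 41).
2/35 + (-123/35)x + (24/7)x²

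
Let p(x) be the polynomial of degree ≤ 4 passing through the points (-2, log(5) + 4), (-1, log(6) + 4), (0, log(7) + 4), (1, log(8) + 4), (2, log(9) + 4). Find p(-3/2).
log(6*2**(3/4)*3**(1/64)*5**(35/128)*7**(29/64)/7) + 4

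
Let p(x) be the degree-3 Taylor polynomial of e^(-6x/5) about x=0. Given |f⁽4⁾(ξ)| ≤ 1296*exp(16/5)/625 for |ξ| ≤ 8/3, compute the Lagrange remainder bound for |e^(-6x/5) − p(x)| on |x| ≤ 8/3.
8192*exp(16/5)/1875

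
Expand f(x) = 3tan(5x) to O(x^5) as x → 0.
15*x + 125*x**3 + O(x**5)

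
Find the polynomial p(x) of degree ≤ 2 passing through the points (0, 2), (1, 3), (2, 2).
-x**2 + 2*x + 2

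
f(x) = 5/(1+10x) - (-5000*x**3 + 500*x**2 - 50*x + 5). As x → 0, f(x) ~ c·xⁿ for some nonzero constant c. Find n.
4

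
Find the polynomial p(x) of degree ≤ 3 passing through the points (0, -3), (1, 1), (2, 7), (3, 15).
x**2 + 3*x - 3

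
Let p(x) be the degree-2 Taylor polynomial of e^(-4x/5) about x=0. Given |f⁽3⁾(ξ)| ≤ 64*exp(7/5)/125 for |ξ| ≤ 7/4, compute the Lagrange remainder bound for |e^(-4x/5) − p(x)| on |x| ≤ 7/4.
343*exp(7/5)/750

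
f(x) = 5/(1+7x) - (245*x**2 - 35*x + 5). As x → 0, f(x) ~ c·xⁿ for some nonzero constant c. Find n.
3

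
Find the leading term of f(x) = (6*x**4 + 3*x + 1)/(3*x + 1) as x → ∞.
2*x**3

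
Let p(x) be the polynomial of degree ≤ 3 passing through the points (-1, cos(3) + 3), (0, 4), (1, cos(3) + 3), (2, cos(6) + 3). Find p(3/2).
cos(3) + 5*cos(6)/16 + 43/16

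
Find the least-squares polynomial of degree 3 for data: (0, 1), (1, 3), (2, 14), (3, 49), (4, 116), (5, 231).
43/42 + (221/252)x + (-47/42)x² + (73/36)x³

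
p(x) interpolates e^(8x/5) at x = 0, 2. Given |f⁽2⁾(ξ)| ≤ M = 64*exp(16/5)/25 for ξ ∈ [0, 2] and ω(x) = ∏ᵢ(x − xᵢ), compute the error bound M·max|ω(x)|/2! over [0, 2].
32*exp(16/5)/25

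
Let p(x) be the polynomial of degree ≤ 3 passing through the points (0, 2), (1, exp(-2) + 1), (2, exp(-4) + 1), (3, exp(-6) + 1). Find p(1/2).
(-5*exp(2) + 1 + 15*exp(4) + 21*exp(6))*exp(-6)/16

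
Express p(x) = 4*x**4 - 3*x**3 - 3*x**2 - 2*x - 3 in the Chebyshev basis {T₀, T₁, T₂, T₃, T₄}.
(-3)T₀ + (-17/4)T₁ + (1/2)T₂ + (-3/4)T₃ + (1/2)T₄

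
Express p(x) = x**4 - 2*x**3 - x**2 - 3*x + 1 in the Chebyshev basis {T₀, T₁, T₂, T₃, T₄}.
(7/8)T₀ + (-9/2)T₁ + (-1/2)T₃ + (1/8)T₄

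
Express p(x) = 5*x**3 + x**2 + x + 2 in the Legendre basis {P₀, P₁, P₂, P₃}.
(7/3)P₀ + (4)P₁ + (2/3)P₂ + (2)P₃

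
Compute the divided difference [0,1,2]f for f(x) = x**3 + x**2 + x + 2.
4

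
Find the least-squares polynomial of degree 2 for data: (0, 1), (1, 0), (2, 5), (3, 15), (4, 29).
4/5 + (-29/10)x + (5/2)x²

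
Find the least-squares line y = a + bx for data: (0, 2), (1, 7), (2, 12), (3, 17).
a = 2, b = 5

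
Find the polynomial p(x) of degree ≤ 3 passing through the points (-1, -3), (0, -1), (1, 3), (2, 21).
2*x**3 + x**2 + x - 1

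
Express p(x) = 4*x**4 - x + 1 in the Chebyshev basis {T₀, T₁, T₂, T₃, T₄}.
(5/2)T₀ - T₁ + (2)T₂ + (1/2)T₄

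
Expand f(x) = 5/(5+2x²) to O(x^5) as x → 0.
1 - 2*x**2/5 + 4*x**4/25 + O(x**5)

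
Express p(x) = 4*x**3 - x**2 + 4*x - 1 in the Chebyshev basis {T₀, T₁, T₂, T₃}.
(-3/2)T₀ + (7)T₁ + (-1/2)T₂ + T₃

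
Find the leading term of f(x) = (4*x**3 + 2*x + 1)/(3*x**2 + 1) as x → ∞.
4*x/3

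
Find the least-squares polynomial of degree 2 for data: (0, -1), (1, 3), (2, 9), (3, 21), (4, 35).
-31/35 + (11/7)x + (13/7)x²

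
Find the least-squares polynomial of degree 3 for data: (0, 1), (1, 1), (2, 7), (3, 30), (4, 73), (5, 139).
83/63 + (-796/189)x + (253/126)x² + (47/54)x³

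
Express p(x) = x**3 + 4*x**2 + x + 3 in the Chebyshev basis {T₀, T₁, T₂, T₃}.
(5)T₀ + (7/4)T₁ + (2)T₂ + (1/4)T₃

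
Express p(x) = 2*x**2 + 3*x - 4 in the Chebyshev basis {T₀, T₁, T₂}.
(-3)T₀ + (3)T₁ + T₂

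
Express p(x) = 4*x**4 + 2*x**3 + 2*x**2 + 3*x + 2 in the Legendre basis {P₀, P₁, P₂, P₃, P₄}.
(52/15)P₀ + (21/5)P₁ + (76/21)P₂ + (4/5)P₃ + (32/35)P₄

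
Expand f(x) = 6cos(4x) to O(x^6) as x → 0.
6 - 48*x**2 + 64*x**4 + O(x**6)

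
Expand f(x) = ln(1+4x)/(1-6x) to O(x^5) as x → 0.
4*x + 16*x**2 + 352*x**3/3 + 640*x**4 + O(x**5)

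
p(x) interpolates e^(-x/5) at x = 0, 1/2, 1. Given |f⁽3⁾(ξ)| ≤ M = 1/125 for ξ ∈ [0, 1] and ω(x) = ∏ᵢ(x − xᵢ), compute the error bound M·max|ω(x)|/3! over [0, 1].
sqrt(3)/27000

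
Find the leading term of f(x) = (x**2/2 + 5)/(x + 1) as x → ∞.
x/2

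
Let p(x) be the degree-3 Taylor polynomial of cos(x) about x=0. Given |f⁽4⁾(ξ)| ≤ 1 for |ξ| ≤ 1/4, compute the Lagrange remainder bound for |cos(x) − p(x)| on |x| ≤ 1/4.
1/6144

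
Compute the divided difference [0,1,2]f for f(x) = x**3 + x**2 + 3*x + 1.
4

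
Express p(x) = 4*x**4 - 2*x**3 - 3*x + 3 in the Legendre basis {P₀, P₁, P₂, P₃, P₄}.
(19/5)P₀ + (-21/5)P₁ + (16/7)P₂ + (-4/5)P₃ + (32/35)P₄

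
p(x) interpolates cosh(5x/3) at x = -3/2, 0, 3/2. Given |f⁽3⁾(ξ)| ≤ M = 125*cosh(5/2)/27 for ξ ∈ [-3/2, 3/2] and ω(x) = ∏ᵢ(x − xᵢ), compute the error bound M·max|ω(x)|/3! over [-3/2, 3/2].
125*sqrt(3)*cosh(5/2)/216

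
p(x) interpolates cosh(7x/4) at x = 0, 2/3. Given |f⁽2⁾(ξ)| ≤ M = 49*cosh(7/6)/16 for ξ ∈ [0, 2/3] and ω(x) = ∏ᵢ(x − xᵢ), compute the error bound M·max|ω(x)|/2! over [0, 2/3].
49*cosh(7/6)/288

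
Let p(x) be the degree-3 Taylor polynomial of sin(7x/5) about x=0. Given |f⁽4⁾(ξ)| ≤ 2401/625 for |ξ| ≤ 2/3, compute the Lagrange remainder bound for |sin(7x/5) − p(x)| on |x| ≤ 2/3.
4802/151875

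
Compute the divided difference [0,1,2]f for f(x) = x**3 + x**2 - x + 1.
4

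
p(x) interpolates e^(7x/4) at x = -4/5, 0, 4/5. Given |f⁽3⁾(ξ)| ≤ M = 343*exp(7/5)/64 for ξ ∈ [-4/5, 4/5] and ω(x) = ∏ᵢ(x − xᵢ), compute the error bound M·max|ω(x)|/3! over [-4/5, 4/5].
343*sqrt(3)*exp(7/5)/3375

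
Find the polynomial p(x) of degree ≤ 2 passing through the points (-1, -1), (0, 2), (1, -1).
2 - 3*x**2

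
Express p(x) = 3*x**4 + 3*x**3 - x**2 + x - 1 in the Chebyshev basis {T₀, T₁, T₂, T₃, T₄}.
(-3/8)T₀ + (13/4)T₁ + T₂ + (3/4)T₃ + (3/8)T₄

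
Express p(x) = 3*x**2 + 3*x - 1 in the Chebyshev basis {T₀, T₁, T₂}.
(1/2)T₀ + (3)T₁ + (3/2)T₂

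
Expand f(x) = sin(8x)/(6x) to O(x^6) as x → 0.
4/3 - 128*x**2/9 + 2048*x**4/45 + O(x**6)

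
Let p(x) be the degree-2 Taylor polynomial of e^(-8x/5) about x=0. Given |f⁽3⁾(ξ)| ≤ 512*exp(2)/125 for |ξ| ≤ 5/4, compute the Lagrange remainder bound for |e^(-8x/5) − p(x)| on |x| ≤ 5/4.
4*exp(2)/3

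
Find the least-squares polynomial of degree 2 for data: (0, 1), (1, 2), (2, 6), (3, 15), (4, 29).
43/35 + (-137/70)x + (31/14)x²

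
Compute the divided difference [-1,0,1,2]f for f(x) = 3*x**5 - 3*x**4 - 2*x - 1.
9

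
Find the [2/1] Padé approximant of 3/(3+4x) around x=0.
1/(4*x/3 + 1)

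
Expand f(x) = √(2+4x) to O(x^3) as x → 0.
sqrt(2) + sqrt(2)*x - sqrt(2)*x**2/2 + O(x**3)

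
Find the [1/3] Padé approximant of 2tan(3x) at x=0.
6*x/(1 - 3*x**2)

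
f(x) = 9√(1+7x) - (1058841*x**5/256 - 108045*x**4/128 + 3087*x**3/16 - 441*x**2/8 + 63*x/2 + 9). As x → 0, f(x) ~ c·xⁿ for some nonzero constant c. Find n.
6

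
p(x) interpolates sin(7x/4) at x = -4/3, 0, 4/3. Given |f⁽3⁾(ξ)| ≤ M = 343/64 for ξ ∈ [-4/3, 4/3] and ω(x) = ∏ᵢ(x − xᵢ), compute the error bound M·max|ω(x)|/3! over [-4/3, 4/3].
343*sqrt(3)/729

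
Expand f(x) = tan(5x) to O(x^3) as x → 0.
5*x + O(x**3)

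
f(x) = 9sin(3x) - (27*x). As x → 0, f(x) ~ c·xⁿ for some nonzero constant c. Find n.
3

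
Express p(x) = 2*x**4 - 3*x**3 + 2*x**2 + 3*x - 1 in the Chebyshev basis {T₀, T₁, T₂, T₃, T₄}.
(3/4)T₀ + (3/4)T₁ + (2)T₂ + (-3/4)T₃ + (1/4)T₄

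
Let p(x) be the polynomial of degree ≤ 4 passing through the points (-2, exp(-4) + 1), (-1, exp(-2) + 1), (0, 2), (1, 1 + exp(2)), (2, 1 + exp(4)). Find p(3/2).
(-5 + 28*exp(2) + (58 + 140*exp(2) + 35*exp(4))*exp(4))*exp(-4)/128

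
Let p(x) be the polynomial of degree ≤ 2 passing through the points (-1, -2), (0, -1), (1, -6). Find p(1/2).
-11/4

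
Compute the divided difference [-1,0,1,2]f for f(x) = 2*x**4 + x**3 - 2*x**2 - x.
5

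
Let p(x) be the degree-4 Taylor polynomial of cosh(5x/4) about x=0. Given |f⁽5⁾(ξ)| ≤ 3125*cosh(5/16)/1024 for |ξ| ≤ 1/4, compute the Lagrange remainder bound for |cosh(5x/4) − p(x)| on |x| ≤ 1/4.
625*cosh(5/16)/25165824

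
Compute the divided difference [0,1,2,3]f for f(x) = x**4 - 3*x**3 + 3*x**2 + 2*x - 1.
3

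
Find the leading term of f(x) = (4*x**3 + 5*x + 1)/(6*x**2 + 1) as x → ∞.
2*x/3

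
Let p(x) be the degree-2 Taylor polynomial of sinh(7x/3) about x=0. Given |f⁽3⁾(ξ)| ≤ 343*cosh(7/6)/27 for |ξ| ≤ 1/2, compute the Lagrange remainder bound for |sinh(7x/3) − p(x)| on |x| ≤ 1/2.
343*cosh(7/6)/1296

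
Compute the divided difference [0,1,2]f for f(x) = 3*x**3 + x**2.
10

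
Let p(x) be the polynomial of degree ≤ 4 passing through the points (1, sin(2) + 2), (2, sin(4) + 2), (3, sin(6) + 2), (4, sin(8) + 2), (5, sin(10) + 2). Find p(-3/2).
-1365*sin(8)/32 + 5005*sin(6)/64 + 1155*sin(10)/128 + 2 + 3003*sin(2)/128 - 2145*sin(4)/32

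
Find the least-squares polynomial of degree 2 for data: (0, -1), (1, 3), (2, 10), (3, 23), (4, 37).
-38/35 + (76/35)x + (13/7)x²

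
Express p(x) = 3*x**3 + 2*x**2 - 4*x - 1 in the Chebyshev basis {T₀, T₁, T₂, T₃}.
(-7/4)T₁ + T₂ + (3/4)T₃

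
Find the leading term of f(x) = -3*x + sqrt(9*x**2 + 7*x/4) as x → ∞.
7/24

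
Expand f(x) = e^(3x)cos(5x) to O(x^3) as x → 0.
1 + 3*x - 8*x**2 + O(x**3)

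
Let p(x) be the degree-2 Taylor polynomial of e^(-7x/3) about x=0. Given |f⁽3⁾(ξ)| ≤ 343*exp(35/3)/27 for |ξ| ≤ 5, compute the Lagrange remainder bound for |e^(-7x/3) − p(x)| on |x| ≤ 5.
42875*exp(35/3)/162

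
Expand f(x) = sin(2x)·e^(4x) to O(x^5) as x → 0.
2*x + 8*x**2 + 44*x**3/3 + 16*x**4 + O(x**5)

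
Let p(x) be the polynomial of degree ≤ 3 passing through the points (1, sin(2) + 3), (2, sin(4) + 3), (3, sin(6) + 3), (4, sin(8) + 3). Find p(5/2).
9*sin(4)/16 + 9*sin(6)/16 - sin(8)/16 - sin(2)/16 + 3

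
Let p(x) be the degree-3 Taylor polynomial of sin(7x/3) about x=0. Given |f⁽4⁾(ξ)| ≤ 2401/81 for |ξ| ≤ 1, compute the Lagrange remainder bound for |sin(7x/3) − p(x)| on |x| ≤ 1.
2401/1944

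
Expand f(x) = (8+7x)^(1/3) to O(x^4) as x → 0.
2 + 7*x/12 - 49*x**2/288 + 1715*x**3/20736 + O(x**4)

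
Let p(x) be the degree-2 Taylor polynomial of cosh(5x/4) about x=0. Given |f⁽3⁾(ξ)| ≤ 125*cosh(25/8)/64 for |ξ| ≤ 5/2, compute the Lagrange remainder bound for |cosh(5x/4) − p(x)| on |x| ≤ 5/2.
15625*cosh(25/8)/3072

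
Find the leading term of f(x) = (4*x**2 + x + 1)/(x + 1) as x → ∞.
4*x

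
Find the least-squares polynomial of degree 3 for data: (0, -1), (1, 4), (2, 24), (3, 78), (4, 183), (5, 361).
-68/63 + (1613/378)x + (-545/252)x² + (341/108)x³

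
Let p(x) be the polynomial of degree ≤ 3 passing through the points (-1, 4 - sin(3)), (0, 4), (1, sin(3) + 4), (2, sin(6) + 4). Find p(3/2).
5*sin(6)/16 + 7*sin(3)/8 + 4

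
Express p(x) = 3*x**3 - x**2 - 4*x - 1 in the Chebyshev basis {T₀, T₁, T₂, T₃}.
(-3/2)T₀ + (-7/4)T₁ + (-1/2)T₂ + (3/4)T₃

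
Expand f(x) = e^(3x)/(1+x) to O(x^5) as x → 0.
1 + 2*x + 5*x**2/2 + 2*x**3 + 11*x**4/8 + O(x**5)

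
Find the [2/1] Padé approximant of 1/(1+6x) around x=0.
1/(6*x + 1)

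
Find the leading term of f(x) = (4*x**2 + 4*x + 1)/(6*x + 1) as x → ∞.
2*x/3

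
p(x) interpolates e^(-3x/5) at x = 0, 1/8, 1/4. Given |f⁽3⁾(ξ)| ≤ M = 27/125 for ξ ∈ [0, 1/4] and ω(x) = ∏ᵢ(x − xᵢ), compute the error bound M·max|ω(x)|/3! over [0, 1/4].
sqrt(3)/64000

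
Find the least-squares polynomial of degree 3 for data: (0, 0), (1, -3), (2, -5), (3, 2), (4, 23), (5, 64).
11/126 + (-1763/756)x + (-521/252)x² + (55/54)x³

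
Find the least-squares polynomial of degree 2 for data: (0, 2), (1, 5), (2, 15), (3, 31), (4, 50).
57/35 + (47/35)x + (19/7)x²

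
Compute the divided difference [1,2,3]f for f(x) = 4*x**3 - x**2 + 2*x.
23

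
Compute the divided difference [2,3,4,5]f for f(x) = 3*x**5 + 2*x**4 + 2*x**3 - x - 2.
405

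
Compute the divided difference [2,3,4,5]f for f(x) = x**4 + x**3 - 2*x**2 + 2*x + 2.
15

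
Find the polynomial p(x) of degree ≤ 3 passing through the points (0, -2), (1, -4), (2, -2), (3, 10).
x**3 - x**2 - 2*x - 2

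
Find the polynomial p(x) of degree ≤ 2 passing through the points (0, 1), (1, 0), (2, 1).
x**2 - 2*x + 1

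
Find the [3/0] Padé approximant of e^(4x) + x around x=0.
32*x**3/3 + 8*x**2 + 5*x + 1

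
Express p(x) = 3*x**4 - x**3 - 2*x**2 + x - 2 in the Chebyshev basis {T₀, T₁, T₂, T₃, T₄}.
(-15/8)T₀ + (1/4)T₁ + (1/2)T₂ + (-1/4)T₃ + (3/8)T₄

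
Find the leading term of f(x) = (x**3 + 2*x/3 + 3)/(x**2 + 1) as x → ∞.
x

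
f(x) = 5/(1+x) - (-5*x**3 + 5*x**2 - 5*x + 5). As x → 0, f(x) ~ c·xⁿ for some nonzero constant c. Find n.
4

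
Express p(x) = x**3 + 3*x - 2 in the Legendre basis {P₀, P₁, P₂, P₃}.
(-2)P₀ + (18/5)P₁ + (2/5)P₃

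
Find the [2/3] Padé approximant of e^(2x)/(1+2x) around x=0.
(13*x**2/35 + 36*x/35 + 1)/(64*x**3/105 - 57*x**2/35 + 36*x/35 + 1)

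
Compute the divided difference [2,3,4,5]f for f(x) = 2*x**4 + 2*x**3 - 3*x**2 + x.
30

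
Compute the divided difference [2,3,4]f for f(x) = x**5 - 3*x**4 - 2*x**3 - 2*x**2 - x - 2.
100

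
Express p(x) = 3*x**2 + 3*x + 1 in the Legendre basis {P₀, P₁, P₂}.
(2)P₀ + (3)P₁ + (2)P₂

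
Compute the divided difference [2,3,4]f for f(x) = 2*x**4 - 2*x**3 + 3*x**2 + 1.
95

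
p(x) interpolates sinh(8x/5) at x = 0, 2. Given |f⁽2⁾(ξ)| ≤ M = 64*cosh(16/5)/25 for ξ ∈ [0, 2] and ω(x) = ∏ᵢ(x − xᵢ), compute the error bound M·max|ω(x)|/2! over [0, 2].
32*cosh(16/5)/25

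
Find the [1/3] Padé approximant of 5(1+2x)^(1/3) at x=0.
(25*x/3 + 5)/(8*x**3/81 - 2*x**2/9 + x + 1)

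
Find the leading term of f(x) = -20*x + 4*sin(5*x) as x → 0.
-250*x**3/3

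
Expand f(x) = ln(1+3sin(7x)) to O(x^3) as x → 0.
21*x - 441*x**2/2 + O(x**3)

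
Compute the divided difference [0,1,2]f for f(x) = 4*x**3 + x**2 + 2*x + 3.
13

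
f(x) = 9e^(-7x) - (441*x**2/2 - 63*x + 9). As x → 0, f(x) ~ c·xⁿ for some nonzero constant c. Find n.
3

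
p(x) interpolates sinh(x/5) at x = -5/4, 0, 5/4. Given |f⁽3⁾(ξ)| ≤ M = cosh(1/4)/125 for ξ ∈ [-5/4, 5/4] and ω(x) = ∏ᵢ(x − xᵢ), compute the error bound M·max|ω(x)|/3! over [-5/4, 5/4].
sqrt(3)*cosh(1/4)/1728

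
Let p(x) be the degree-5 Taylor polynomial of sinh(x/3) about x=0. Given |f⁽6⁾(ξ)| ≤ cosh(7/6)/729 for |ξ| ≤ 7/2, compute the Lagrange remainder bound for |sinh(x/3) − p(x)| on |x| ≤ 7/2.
117649*cosh(7/6)/33592320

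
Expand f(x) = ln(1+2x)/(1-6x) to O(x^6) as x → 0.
2*x + 10*x**2 + 188*x**3/3 + 372*x**4 + 11192*x**5/5 + O(x**6)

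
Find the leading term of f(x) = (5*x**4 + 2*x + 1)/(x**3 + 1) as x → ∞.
5*x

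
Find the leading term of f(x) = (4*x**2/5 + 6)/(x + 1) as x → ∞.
4*x/5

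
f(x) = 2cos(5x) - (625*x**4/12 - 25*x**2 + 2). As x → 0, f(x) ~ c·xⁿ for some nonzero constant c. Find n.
6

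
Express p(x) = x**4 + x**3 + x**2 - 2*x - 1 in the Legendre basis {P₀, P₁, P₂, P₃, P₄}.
(-7/15)P₀ + (-7/5)P₁ + (26/21)P₂ + (2/5)P₃ + (8/35)P₄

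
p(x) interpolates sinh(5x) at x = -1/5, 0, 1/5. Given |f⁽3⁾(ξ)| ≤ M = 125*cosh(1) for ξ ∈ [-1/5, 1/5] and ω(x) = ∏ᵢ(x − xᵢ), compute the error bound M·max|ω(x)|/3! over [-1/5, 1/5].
sqrt(3)*cosh(1)/27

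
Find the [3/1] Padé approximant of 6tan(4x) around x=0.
128*x**3 + 24*x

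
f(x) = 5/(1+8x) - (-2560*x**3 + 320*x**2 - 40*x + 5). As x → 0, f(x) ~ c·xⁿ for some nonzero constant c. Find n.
4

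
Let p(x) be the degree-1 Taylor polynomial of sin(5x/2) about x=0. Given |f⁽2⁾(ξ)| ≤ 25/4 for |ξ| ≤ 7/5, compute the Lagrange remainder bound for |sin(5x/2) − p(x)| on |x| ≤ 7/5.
49/8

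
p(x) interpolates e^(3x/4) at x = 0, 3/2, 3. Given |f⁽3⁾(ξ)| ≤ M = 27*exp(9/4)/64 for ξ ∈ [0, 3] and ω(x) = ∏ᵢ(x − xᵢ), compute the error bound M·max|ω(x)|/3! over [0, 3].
27*sqrt(3)*exp(9/4)/512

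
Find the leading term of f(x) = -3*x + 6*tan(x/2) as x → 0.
x**3/4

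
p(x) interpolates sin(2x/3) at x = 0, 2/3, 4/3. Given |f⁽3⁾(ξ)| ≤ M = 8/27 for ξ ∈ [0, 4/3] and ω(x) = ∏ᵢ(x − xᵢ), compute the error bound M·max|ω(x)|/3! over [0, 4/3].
64*sqrt(3)/19683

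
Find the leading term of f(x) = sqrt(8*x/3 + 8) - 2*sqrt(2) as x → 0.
sqrt(2)*x/3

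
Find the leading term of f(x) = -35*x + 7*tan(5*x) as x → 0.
875*x**3/3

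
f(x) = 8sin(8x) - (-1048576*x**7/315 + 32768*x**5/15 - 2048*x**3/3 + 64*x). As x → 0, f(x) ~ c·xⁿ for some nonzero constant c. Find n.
9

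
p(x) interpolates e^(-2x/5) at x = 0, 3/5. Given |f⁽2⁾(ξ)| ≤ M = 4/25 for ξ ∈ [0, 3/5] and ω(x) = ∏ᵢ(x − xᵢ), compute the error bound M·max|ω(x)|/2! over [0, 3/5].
9/1250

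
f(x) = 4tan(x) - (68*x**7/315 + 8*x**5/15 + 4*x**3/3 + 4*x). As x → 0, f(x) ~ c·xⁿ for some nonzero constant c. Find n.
9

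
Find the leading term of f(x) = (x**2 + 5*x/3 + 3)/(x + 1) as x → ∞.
x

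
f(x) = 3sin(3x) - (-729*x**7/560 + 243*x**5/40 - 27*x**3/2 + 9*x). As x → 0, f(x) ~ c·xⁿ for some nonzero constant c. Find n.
9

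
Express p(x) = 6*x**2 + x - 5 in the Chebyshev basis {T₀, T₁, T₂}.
(-2)T₀ + T₁ + (3)T₂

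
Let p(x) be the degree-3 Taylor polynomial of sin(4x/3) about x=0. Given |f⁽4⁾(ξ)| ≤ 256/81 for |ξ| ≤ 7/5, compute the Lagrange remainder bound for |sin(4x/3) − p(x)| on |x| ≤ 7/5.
76832/151875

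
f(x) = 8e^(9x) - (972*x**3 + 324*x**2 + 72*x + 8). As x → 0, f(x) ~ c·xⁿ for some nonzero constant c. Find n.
4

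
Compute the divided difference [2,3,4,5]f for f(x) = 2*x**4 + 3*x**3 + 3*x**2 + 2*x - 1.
31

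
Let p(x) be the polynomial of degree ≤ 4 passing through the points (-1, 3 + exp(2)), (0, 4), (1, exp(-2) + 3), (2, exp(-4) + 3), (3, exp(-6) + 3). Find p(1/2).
(-20*exp(2) + 3 + 90*exp(4) + (444 - 5*exp(2))*exp(6))*exp(-6)/128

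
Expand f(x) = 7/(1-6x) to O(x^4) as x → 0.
7 + 42*x + 252*x**2 + 1512*x**3 + O(x**4)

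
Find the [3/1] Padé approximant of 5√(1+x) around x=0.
(-5*x**3/64 + 15*x**2/16 + 45*x/8 + 5)/(5*x/8 + 1)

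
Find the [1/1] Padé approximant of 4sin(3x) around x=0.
12*x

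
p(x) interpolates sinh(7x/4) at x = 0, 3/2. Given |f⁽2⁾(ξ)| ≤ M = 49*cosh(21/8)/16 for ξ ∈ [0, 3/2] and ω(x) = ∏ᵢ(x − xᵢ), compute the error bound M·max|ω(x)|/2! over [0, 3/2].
441*cosh(21/8)/512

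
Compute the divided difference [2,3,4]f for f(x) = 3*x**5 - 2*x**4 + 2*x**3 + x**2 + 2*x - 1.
764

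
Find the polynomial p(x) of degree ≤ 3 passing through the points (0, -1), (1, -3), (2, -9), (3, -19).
-2*x**2 - 1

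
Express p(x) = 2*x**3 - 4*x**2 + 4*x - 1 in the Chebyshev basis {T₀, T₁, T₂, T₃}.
(-3)T₀ + (11/2)T₁ + (-2)T₂ + (1/2)T₃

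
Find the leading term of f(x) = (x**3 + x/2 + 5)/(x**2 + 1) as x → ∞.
x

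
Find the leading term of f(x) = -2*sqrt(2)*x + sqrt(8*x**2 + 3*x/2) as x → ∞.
3*sqrt(2)/16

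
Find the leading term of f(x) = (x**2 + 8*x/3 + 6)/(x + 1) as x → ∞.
x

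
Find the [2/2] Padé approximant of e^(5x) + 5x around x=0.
(125*x**2/12 + 10*x + 1)/(1 - 25*x**2/12)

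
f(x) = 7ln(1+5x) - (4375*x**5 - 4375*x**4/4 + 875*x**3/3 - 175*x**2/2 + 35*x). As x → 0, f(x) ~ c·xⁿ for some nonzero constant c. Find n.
6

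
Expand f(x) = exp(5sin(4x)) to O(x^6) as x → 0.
1 + 20*x + 200*x**2 + 1280*x**3 + 5600*x**4 + 48128*x**5/3 + O(x**6)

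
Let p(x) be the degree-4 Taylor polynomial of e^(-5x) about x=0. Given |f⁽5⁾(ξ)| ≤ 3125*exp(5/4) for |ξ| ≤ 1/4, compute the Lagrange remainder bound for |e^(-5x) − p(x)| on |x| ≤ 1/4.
625*exp(5/4)/24576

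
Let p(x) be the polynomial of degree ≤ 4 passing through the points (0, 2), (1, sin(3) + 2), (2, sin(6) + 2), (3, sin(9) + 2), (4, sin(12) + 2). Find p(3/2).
45*sin(6)/64 - 5*sin(9)/32 + 3*sin(12)/128 + 15*sin(3)/32 + 2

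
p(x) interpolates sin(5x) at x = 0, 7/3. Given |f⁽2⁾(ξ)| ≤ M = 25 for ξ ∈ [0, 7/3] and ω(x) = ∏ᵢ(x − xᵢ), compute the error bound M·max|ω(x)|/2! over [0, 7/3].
1225/72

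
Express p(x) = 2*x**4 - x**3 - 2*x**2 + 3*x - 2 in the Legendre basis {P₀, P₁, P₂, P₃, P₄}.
(-34/15)P₀ + (12/5)P₁ + (-4/21)P₂ + (-2/5)P₃ + (16/35)P₄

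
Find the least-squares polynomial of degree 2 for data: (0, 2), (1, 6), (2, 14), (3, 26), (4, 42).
2 + (2)x + (2)x²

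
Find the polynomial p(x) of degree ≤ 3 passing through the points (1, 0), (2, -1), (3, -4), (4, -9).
-x**2 + 2*x - 1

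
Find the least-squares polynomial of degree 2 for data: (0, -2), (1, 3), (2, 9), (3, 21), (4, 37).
-8/5 + (8/5)x + (2)x²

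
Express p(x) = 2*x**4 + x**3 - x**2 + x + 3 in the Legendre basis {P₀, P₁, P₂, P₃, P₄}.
(46/15)P₀ + (8/5)P₁ + (10/21)P₂ + (2/5)P₃ + (16/35)P₄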